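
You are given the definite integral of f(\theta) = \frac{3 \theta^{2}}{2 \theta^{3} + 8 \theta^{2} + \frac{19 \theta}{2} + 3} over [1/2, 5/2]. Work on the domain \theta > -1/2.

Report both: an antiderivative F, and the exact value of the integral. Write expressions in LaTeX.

The denominator factors as \left(\theta + 2\right) \left(2 \theta + 1\right) \left(2 \theta + 3\right); partial fractions split f into directly integrable pieces: - \frac{27}{2 \left(2 \theta + 3\right)} + \frac{1}{2 \left(2 \theta + 1\right)} + \frac{8}{\theta + 2}.
F(\theta) = \frac{\log{\left(\theta + \frac{1}{2} \right)}}{4} - \frac{27 \log{\left(\theta + \frac{3}{2} \right)}}{4} + 8 \log{\left(\theta + 2 \right)} is an antiderivative of f.
Check: d/d\theta[\frac{\log{\left(\theta + \frac{1}{2} \right)}}{4} - \frac{27 \log{\left(\theta + \frac{3}{2} \right)}}{4} + 8 \log{\left(\theta + 2 \right)}] = \frac{6 \theta^{2}}{4 \theta^{3} + 16 \theta^{2} + 19 \theta + 6}, which equals f(\theta).
F(5/2) = - \frac{27 \log{\left(4 \right)}}{4} + \frac{\log{\left(3 \right)}}{4} + 8 \log{\left(\frac{9}{2} \right)}; F(1/2) = - \frac{27 \log{\left(2 \right)}}{4} + 8 \log{\left(\frac{5}{2} \right)}.
Integral = F(5/2) - F(1/2) = - \frac{27 \log{\left(4 \right)}}{4} - 8 \log{\left(\frac{5}{2} \right)} + \frac{\log{\left(3 \right)}}{4} + \frac{27 \log{\left(2 \right)}}{4} + 8 \log{\left(\frac{9}{2} \right)}.

Antiderivative: F(\theta) = \frac{\log{\left(\theta + \frac{1}{2} \right)}}{4} - \frac{27 \log{\left(\theta + \frac{3}{2} \right)}}{4} + 8 \log{\left(\theta + 2 \right)}; value = - \frac{27 \log{\left(4 \right)}}{4} - 8 \log{\left(\frac{5}{2} \right)} + \frac{\log{\left(3 \right)}}{4} + \frac{27 \log{\left(2 \right)}}{4} + 8 \log{\left(\frac{9}{2} \right)}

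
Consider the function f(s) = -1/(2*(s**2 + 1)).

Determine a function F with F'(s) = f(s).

An antiderivative is F(s) = -atan(s)/2.

An antiderivative F(s) passes only if d/ds[F] lands on f(s) exactly.
Check: d/ds[-atan(s)/2] = -1/(2*s**2 + 2), which equals f(s).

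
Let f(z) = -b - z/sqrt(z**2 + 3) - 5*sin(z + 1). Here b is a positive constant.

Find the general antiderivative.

F(z) = -b*z - sqrt(z**2 + 3) + 5*cos(z + 1) + C

The integrand splits into summands that can be handled one at a time.
Check: d/dz[-b*z - sqrt(z**2 + 3) + 5*cos(z + 1)] = (-b*sqrt(z**2 + 3) - z - 5*sqrt(z**2 + 3)*sin(z + 1))/sqrt(z**2 + 3), which equals f(z).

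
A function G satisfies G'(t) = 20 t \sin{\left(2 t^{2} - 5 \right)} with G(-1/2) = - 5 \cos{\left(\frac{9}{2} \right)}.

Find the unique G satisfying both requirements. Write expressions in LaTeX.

G(t) = - 5 \cos{\left(2 t^{2} - 5 \right)}

G'(t) matches the chain-rule pattern g'(h)*h' with inner function h(t) = 2 t^{2} - 5; substituting u = h(t) collapses the integral.
A general antiderivative is - 5 \cos{\left(2 t^{2} - 5 \right)} + C.
The condition gives C = - 5 \cos{\left(\frac{9}{2} \right)} - (- 5 \cos{\left(\frac{9}{2} \right)}) = 0.
So G(t) = - 5 \cos{\left(2 t^{2} - 5 \right)}.
Check: d/dt[- 5 \cos{\left(2 t^{2} - 5 \right)}] = 20 t \sin{\left(2 t^{2} - 5 \right)} = G'(t).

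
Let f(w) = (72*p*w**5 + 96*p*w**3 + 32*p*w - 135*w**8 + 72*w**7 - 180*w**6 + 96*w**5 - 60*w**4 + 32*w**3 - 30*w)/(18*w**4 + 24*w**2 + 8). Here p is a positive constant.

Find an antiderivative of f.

Since d/dw undoes antidifferentiation here, F'(w) = f(w) is required of F(w).
Check: d/dw[2*p*w**2 - 3*w**5/2 + w**4 + 5/(2*(3*w**2 + 2))] = (72*p*w**5 + 96*p*w**3 + 32*p*w - 135*w**8 + 72*w**7 - 180*w**6 + 96*w**5 - 60*w**4 + 32*w**3 - 30*w)/(18*w**4 + 24*w**2 + 8) = f(w).

An antiderivative is F(w) = 2*p*w**2 - 3*w**5/2 + w**4 + 5/(2*(3*w**2 + 2)).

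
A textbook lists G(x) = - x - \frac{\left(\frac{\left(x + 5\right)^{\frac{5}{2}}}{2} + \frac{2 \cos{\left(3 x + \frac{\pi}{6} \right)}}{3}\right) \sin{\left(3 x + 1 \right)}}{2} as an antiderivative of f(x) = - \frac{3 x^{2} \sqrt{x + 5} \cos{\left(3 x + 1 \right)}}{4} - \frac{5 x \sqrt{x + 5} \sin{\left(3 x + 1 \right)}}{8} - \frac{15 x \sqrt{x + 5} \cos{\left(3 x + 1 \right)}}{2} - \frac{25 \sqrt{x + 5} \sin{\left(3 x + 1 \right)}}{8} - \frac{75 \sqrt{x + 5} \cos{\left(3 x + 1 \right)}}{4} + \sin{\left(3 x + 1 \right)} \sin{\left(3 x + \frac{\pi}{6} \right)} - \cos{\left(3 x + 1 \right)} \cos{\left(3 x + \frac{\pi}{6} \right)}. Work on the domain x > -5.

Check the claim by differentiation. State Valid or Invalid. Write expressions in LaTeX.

Invalid: d/dx[G] - f = -1, which is not 0.

d/dx[G] = - \frac{3 x^{2} \sqrt{x + 5} \cos{\left(3 x + 1 \right)}}{4} - \frac{5 x \sqrt{x + 5} \sin{\left(3 x + 1 \right)}}{8} - \frac{15 x \sqrt{x + 5} \cos{\left(3 x + 1 \right)}}{2} - \frac{25 \sqrt{x + 5} \sin{\left(3 x + 1 \right)}}{8} - \frac{75 \sqrt{x + 5} \cos{\left(3 x + 1 \right)}}{4} + \sin{\left(3 x + 1 \right)} \sin{\left(3 x + \frac{\pi}{6} \right)} - \cos{\left(3 x + 1 \right)} \cos{\left(3 x + \frac{\pi}{6} \right)} - 1
d/dx[G] - f(x) = -1 != 0.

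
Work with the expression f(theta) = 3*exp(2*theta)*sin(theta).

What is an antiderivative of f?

Whatever form F(theta) takes, F'(theta) = f(theta) is non-negotiable.
Check: d/dtheta[6*exp(2*theta)*sin(theta)/5 - 3*exp(2*theta)*cos(theta)/5] = 3*exp(2*theta)*sin(theta) = f(theta).

An antiderivative is F(theta) = 6*exp(2*theta)*sin(theta)/5 - 3*exp(2*theta)*cos(theta)/5.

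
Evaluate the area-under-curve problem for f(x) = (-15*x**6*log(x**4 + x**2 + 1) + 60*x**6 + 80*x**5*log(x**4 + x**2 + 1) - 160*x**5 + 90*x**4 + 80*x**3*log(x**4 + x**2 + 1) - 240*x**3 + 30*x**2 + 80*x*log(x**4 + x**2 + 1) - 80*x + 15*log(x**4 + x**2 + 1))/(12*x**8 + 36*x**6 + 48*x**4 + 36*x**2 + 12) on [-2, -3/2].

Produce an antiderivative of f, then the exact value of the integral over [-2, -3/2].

Antiderivative: F(x) = 5*(3*x - 8)*log(x**4 + x**2 + 1)/(12*(x**2 + 1)); value = -125*log(133/16)/78 + 7*log(21)/6

Recover f(x) by differentiating a candidate F(x); any mismatch rules it out.
F(x) = 5*(3*x - 8)*log(x**4 + x**2 + 1)/(12*(x**2 + 1)) is an antiderivative of f.
Check: d/dx[5*(3*x - 8)*log(x**4 + x**2 + 1)/(12*(x**2 + 1))] = (-15*x**6*log(x**4 + x**2 + 1) + 60*x**6 + 80*x**5*log(x**4 + x**2 + 1) - 160*x**5 + 90*x**4 + 80*x**3*log(x**4 + x**2 + 1) - 240*x**3 + 30*x**2 + 80*x*log(x**4 + x**2 + 1) - 80*x + 15*log(x**4 + x**2 + 1))/(12*x**8 + 36*x**6 + 48*x**4 + 36*x**2 + 12) = f(x).
F(-3/2) = -125*log(133/16)/78; F(-2) = -7*log(21)/6.
Integral = F(-3/2) - F(-2) = -125*log(133/16)/78 + 7*log(21)/6.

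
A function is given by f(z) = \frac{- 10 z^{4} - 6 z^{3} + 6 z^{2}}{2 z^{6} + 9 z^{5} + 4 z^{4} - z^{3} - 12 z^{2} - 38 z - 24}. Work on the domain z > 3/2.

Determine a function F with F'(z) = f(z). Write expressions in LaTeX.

Factor the denominator (\left(z + 1\right)^{2} \left(z + 4\right) \left(2 z - 3\right) \left(z^{2} + 2\right)) and decompose: f = - \frac{2 \left(29 z + 10\right)}{81 \left(z^{2} + 2\right)} - \frac{108}{275 \left(2 z - 3\right)} + \frac{1040}{891 \left(z + 4\right)} - \frac{172}{675 \left(z + 1\right)} - \frac{2}{45 \left(z + 1\right)^{2}}; each piece integrates to a log, atan, or power term.
Check: d/dz[- \frac{54 \log{\left(z - \frac{3}{2} \right)}}{275} - \frac{172 \log{\left(z + 1 \right)}}{675} + \frac{1040 \log{\left(z + 4 \right)}}{891} - \frac{29 \log{\left(z^{2} + 2 \right)}}{81} - \frac{10 \sqrt{2} \operatorname{atan}{\left(\frac{\sqrt{2} z}{2} \right)}}{81} + \frac{2}{45 z + 45}] = \frac{- 10 z^{4} - 6 z^{3} + 6 z^{2}}{2 z^{6} + 9 z^{5} + 4 z^{4} - z^{3} - 12 z^{2} - 38 z - 24} = f(z).

An antiderivative is F(z) = - \frac{54 \log{\left(z - \frac{3}{2} \right)}}{275} - \frac{172 \log{\left(z + 1 \right)}}{675} + \frac{1040 \log{\left(z + 4 \right)}}{891} - \frac{29 \log{\left(z^{2} + 2 \right)}}{81} - \frac{10 \sqrt{2} \operatorname{atan}{\left(\frac{\sqrt{2} z}{2} \right)}}{81} + \frac{2}{45 z + 45}.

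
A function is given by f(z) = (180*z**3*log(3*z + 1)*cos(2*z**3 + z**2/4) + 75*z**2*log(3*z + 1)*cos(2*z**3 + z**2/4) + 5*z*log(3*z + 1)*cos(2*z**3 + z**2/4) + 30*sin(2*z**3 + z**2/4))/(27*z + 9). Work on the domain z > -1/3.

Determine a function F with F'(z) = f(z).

An antiderivative is F(z) = 10*log(3*z + 1)*sin(2*z**3 + z**2/4)/9.

f has the shape u'v + uv' for u = 10*log(3*z + 1)/9 and v = sin(2*z**3 + z**2/4) — it is the derivative of the product u*v.
Check: d/dz[10*log(3*z + 1)*sin(2*z**3 + z**2/4)/9] = (180*z**3*log(3*z + 1)*cos(2*z**3 + z**2/4) + 75*z**2*log(3*z + 1)*cos(2*z**3 + z**2/4) + 5*z*log(3*z + 1)*cos(2*z**3 + z**2/4) + 30*sin(2*z**3 + z**2/4))/(27*z + 9) = f(z).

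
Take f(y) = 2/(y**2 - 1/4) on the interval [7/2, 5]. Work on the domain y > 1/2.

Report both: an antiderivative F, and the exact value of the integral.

Factor the denominator ((2*y - 1)*(2*y + 1)) and decompose: f = -4/(2*y + 1) + 4/(2*y - 1); each piece integrates to a log, atan, or power term.
F(y) = 2*log(y - 1/2) - 2*log(y + 1/2) is an antiderivative of f.
Check: d/dy[2*log(y - 1/2) - 2*log(y + 1/2)] = 8/(4*y**2 - 1), which equals f(y).
F(5) = -2*log(11/2) + 2*log(9/2); F(7/2) = -2*log(4) + 2*log(3).
Integral = F(5) - F(7/2) = -2*log(11/2) - 2*log(3) + 2*log(4) + 2*log(9/2).

Antiderivative: F(y) = 2*log(y - 1/2) - 2*log(y + 1/2); value = -2*log(11/2) - 2*log(3) + 2*log(4) + 2*log(9/2)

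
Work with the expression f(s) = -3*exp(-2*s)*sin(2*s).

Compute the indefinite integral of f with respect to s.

F(s) = 3*(sin(2*s) + cos(2*s))*exp(-2*s)/4 + C

Whatever form F(s) takes, F'(s) = f(s) is non-negotiable.
Check: d/ds[3*(sin(2*s) + cos(2*s))*exp(-2*s)/4] = -3*exp(-2*s)*sin(2*s) = f(s).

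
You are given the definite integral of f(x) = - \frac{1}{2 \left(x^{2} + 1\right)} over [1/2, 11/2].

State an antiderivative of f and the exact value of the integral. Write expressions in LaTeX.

Recover f(x) by differentiating a candidate F(x); any mismatch rules it out.
F(x) = - \frac{\operatorname{atan}{\left(x \right)}}{2} is an antiderivative of f.
Check: d/dx[- \frac{\operatorname{atan}{\left(x \right)}}{2}] = - \frac{1}{2 x^{2} + 2}, which equals f(x).
F(11/2) = - \frac{\operatorname{atan}{\left(\frac{11}{2} \right)}}{2}; F(1/2) = - \frac{\operatorname{atan}{\left(\frac{1}{2} \right)}}{2}.
Integral = F(11/2) - F(1/2) = - \frac{\operatorname{atan}{\left(\frac{11}{2} \right)}}{2} + \frac{\operatorname{atan}{\left(\frac{1}{2} \right)}}{2}.

Antiderivative: F(x) = - \frac{\operatorname{atan}{\left(x \right)}}{2}; value = - \frac{\operatorname{atan}{\left(\frac{11}{2} \right)}}{2} + \frac{\operatorname{atan}{\left(\frac{1}{2} \right)}}{2}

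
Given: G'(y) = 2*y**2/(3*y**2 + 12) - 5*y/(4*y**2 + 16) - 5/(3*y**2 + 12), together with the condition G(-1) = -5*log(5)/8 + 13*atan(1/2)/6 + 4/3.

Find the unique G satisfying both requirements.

G(y) = (16*y - 15*log(y**2 + 4) - 52*atan(y/2) + 48)/24

Integrate term by term and add the pieces.
A general antiderivative is 2*y/3 - 5*log(y**2 + 4)/8 - 13*atan(y/2)/6 + C.
The condition gives C = -5*log(5)/8 + 13*atan(1/2)/6 + 4/3 - (-5*log(5)/8 - 2/3 + 13*atan(1/2)/6) = 2.
So G(y) = (16*y - 15*log(y**2 + 4) - 52*atan(y/2) + 48)/24.
Check: d/dy[(16*y - 15*log(y**2 + 4) - 52*atan(y/2) + 48)/24] = (8*y**2 - 15*y - 20)/(12*y**2 + 48), which equals G'(y).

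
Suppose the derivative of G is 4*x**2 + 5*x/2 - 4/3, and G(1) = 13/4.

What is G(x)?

G(x) = 4*x**3/3 + 5*x**2/4 - 4*x/3 + 2

Integrate term by term and add the pieces.
A general antiderivative is 4*x**3/3 + 5*x**2/4 - 4*x/3 + C.
The condition gives C = 13/4 - (5/4) = 2.
So G(x) = 4*x**3/3 + 5*x**2/4 - 4*x/3 + 2.
Check: d/dx[4*x**3/3 + 5*x**2/4 - 4*x/3 + 2] = 4*x**2 + 5*x/2 - 4/3 = G'(x).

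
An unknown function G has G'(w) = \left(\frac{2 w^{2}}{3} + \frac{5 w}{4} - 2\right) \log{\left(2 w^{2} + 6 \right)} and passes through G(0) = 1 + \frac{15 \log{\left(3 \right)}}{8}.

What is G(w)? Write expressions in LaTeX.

A candidate passes only if d/dw[G] lands on the given G'(w) exactly.
A general antiderivative is - \frac{4 w^{3}}{27} - \frac{5 w^{2}}{8} + \frac{16 w}{3} + \left(\frac{2 w^{3}}{9} + \frac{5 w^{2}}{8} - 2 w\right) \log{\left(2 w^{2} + 6 \right)} + \frac{15 \log{\left(w^{2} + 3 \right)}}{8} - \frac{16 \sqrt{3} \operatorname{atan}{\left(\frac{\sqrt{3} w}{3} \right)}}{3} + C.
The condition gives C = 1 + \frac{15 \log{\left(3 \right)}}{8} - (\frac{15 \log{\left(3 \right)}}{8}) = 1.
So G(w) = \frac{2 w^{3} \log{\left(2 w^{2} + 6 \right)}}{9} - \frac{4 w^{3}}{27} + \frac{5 w^{2} \log{\left(2 w^{2} + 6 \right)}}{8} - \frac{5 w^{2}}{8} - 2 w \log{\left(2 w^{2} + 6 \right)} + \frac{16 w}{3} + \frac{15 \log{\left(w^{2} + 3 \right)}}{8} - \frac{16 \sqrt{3} \operatorname{atan}{\left(\frac{\sqrt{3} w}{3} \right)}}{3} + 1.
Check: d/dw[\frac{2 w^{3} \log{\left(2 w^{2} + 6 \right)}}{9} - \frac{4 w^{3}}{27} + \frac{5 w^{2} \log{\left(2 w^{2} + 6 \right)}}{8} - \frac{5 w^{2}}{8} - 2 w \log{\left(2 w^{2} + 6 \right)} + \frac{16 w}{3} + \frac{15 \log{\left(w^{2} + 3 \right)}}{8} - \frac{16 \sqrt{3} \operatorname{atan}{\left(\frac{\sqrt{3} w}{3} \right)}}{3} + 1] = \frac{2 w^{2} \log{\left(w^{2} + 3 \right)}}{3} + \frac{2 w^{2} \log{\left(2 \right)}}{3} + \frac{5 w \log{\left(w^{2} + 3 \right)}}{4} + \frac{5 w \log{\left(2 \right)}}{4} - 2 \log{\left(w^{2} + 3 \right)} - 2 \log{\left(2 \right)}, which equals G'(w).

G(w) = \frac{2 w^{3} \log{\left(2 w^{2} + 6 \right)}}{9} - \frac{4 w^{3}}{27} + \frac{5 w^{2} \log{\left(2 w^{2} + 6 \right)}}{8} - \frac{5 w^{2}}{8} - 2 w \log{\left(2 w^{2} + 6 \right)} + \frac{16 w}{3} + \frac{15 \log{\left(w^{2} + 3 \right)}}{8} - \frac{16 \sqrt{3} \operatorname{atan}{\left(\frac{\sqrt{3} w}{3} \right)}}{3} + 1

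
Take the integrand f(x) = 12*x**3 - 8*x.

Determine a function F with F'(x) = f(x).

An antiderivative is F(x) = 3*x**4 - 4*x**2.

Integrate term by term and add the pieces.
Check: d/dx[3*x**4 - 4*x**2] = 12*x**3 - 8*x = f(x).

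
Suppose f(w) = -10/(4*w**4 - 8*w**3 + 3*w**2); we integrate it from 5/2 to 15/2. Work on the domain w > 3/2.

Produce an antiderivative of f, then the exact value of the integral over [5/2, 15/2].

Antiderivative: F(w) = -80*log(w)/9 - 10*log(w - 3/2)/9 + 10*log(w - 1/2) + 10/(3*w); value = -80*log(15/2)/9 - 10*log(2) - 10*log(6)/9 - 8/9 + 80*log(5/2)/9 + 10*log(7)

Factor the denominator (w**2*(2*w - 3)*(2*w - 1)) and decompose: f = 20/(2*w - 1) - 20/(9*(2*w - 3)) - 80/(9*w) - 10/(3*w**2); each piece integrates to a log, atan, or power term.
F(w) = -80*log(w)/9 - 10*log(w - 3/2)/9 + 10*log(w - 1/2) + 10/(3*w) is an antiderivative of f.
Check: d/dw[-80*log(w)/9 - 10*log(w - 3/2)/9 + 10*log(w - 1/2) + 10/(3*w)] = -10/(4*w**4 - 8*w**3 + 3*w**2) = f(w).
F(15/2) = -80*log(15/2)/9 - 10*log(6)/9 + 4/9 + 10*log(7); F(5/2) = -80*log(5/2)/9 + 4/3 + 10*log(2).
Integral = F(15/2) - F(5/2) = -80*log(15/2)/9 - 10*log(2) - 10*log(6)/9 - 8/9 + 80*log(5/2)/9 + 10*log(7).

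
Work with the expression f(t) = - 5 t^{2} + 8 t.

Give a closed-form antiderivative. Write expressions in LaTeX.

Integrate term by term and add the pieces.
Check: d/dt[- \frac{5 t^{3}}{3} + 4 t^{2}] = - 5 t^{2} + 8 t = f(t).

An antiderivative is F(t) = - \frac{5 t^{3}}{3} + 4 t^{2}.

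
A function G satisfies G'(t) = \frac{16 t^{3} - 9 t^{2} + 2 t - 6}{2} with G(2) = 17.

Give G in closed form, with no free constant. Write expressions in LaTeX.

A candidate passes only if d/dt[G] lands on the given G'(t) exactly.
A general antiderivative is 2 t^{4} - \frac{3 t^{3}}{2} + \frac{t^{2}}{2} - 3 t + C.
The condition gives C = 17 - (16) = 1.
So G(t) = 2 t^{4} - \frac{3 t^{3}}{2} + \frac{t^{2}}{2} - 3 t + 1.
Check: d/dt[2 t^{4} - \frac{3 t^{3}}{2} + \frac{t^{2}}{2} - 3 t + 1] = 8 t^{3} - \frac{9 t^{2}}{2} + t - 3, which equals G'(t).

G(t) = 2 t^{4} - \frac{3 t^{3}}{2} + \frac{t^{2}}{2} - 3 t + 1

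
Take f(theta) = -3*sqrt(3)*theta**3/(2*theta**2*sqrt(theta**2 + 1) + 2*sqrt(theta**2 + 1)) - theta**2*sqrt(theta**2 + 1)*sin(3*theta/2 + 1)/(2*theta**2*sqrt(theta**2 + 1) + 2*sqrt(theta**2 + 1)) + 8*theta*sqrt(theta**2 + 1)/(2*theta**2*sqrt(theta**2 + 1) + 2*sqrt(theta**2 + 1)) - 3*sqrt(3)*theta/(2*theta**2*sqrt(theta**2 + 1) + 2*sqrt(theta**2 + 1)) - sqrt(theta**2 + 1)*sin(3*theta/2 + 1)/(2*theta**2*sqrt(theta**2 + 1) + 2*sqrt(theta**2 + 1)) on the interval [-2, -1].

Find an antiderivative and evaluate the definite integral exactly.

Integrate term by term and add the pieces.
F(theta) = (-9*sqrt(3)*sqrt(theta**2 + 1) + 12*log(2*theta**2 + 2) + 2*cos(3*theta/2 + 1))/6 is an antiderivative of f.
Check: d/dtheta[(-9*sqrt(3)*sqrt(theta**2 + 1) + 12*log(2*theta**2 + 2) + 2*cos(3*theta/2 + 1))/6] = (-3*sqrt(3)*theta**3 - theta**2*sqrt(theta**2 + 1)*sin(3*theta/2 + 1) + 8*theta*sqrt(theta**2 + 1) - 3*sqrt(3)*theta - sqrt(theta**2 + 1)*sin(3*theta/2 + 1))/(2*theta**2*sqrt(theta**2 + 1) + 2*sqrt(theta**2 + 1)), which equals f(theta).
F(-1) = -3*sqrt(6)/2 + cos(1/2)/3 + 2*log(4); F(-2) = -3*sqrt(15)/2 + cos(2)/3 + 2*log(10).
Integral = F(-1) - F(-2) = -2*log(10) - 3*sqrt(6)/2 - cos(2)/3 + cos(1/2)/3 + 2*log(4) + 3*sqrt(15)/2.

Antiderivative: F(theta) = (-9*sqrt(3)*sqrt(theta**2 + 1) + 12*log(2*theta**2 + 2) + 2*cos(3*theta/2 + 1))/6; value = -2*log(10) - 3*sqrt(6)/2 - cos(2)/3 + cos(1/2)/3 + 2*log(4) + 3*sqrt(15)/2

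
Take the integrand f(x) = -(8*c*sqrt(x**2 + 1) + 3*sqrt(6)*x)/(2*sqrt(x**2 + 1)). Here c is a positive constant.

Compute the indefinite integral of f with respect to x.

For F(x) to be correct the identity F'(x) - f(x) = 0 must hold.
Check: d/dx[-4*c*x - 3*sqrt(3*x**2/2 + 3/2)] = (-8*c*sqrt(x**2 + 1) - 3*sqrt(6)*x)/(2*sqrt(x**2 + 1)), which equals f(x).

F(x) = -4*c*x - 3*sqrt(3*x**2/2 + 3/2) + C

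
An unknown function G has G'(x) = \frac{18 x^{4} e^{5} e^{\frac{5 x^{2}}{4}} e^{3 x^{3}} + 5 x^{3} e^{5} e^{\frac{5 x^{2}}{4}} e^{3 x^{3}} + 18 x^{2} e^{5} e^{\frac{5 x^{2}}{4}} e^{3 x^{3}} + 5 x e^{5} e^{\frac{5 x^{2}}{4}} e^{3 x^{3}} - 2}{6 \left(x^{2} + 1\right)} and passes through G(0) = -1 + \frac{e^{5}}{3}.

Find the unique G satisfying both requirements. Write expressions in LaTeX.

Recover the given G'(x) by differentiating a candidate G(x); any mismatch rules it out.
A general antiderivative is \frac{e^{3 x^{3} + \frac{5 x^{2}}{4} + 5}}{3} - \frac{\operatorname{atan}{\left(x \right)}}{3} + C.
The condition gives C = -1 + \frac{e^{5}}{3} - (\frac{e^{5}}{3}) = -1.
So G(x) = \frac{e^{5} e^{\frac{5 x^{2}}{4}} e^{3 x^{3}} - \operatorname{atan}{\left(x \right)} - 3}{3}.
Check: d/dx[\frac{e^{5} e^{\frac{5 x^{2}}{4}} e^{3 x^{3}} - \operatorname{atan}{\left(x \right)} - 3}{3}] = \frac{18 x^{4} e^{5} e^{\frac{5 x^{2}}{4}} e^{3 x^{3}} + 5 x^{3} e^{5} e^{\frac{5 x^{2}}{4}} e^{3 x^{3}} + 18 x^{2} e^{5} e^{\frac{5 x^{2}}{4}} e^{3 x^{3}} + 5 x e^{5} e^{\frac{5 x^{2}}{4}} e^{3 x^{3}} - 2}{6 x^{2} + 6}, which equals G'(x).

G(x) = \frac{e^{5} e^{\frac{5 x^{2}}{4}} e^{3 x^{3}} - \operatorname{atan}{\left(x \right)} - 3}{3}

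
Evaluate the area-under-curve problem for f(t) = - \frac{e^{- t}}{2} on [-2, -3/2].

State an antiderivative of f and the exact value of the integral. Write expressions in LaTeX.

Antiderivative: F(t) = \frac{e^{- t}}{2}; value = - \frac{e^{2}}{2} + \frac{e^{\frac{3}{2}}}{2}

Since d/dt undoes antidifferentiation here, F'(t) = f(t) is required of F(t).
F(t) = \frac{e^{- t}}{2} is an antiderivative of f.
Check: d/dt[\frac{e^{- t}}{2}] = - \frac{e^{- t}}{2} = f(t).
F(-3/2) = \frac{e^{\frac{3}{2}}}{2}; F(-2) = \frac{e^{2}}{2}.
Integral = F(-3/2) - F(-2) = - \frac{e^{2}}{2} + \frac{e^{\frac{3}{2}}}{2}.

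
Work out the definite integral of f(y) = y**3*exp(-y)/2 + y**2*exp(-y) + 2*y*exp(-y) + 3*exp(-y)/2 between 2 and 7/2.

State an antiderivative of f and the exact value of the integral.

f has the shape u'v + uv' for u = -y**3/2 - 5*y**2/2 - 7*y - 17/2 and v = exp(-y) — it is the derivative of the product u*v.
F(y) = (-y**3 - 5*y**2 - 14*y - 17)*exp(-y)/2 is an antiderivative of f.
Check: d/dy[(-y**3 - 5*y**2 - 14*y - 17)*exp(-y)/2] = (y**3 + 2*y**2 + 4*y + 3)*exp(-y)/2, which equals f(y).
F(7/2) = -1361*exp(-7/2)/16; F(2) = -73*exp(-2)/2.
Integral = F(7/2) - F(2) = -1361*exp(-7/2)/16 + 73*exp(-2)/2.

Antiderivative: F(y) = (-y**3 - 5*y**2 - 14*y - 17)*exp(-y)/2; value = -1361*exp(-7/2)/16 + 73*exp(-2)/2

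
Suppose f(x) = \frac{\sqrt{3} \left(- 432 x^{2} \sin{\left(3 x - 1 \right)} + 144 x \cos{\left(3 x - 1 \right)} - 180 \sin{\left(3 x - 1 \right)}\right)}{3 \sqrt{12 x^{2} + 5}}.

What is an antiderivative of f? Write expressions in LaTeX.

Recognize the product-rule pattern: f = u'v + uv' with u = 12 \sqrt{4 x^{2} + \frac{5}{3}}, v = \cos{\left(3 x - 1 \right)}, so integration by parts undoes it.
Check: d/dx[4 \sqrt{3} \sqrt{12 x^{2} + 5} \cos{\left(3 x - 1 \right)}] = \frac{- 144 \sqrt{3} x^{2} \sin{\left(3 x - 1 \right)} + 48 \sqrt{3} x \cos{\left(3 x - 1 \right)} - 60 \sqrt{3} \sin{\left(3 x - 1 \right)}}{\sqrt{12 x^{2} + 5}}, which equals f(x).

An antiderivative is F(x) = 4 \sqrt{3} \sqrt{12 x^{2} + 5} \cos{\left(3 x - 1 \right)}.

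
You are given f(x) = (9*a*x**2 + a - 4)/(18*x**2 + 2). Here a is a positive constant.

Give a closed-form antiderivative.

Differentiate the proposed F(x) back; it has to land on f(x) exactly.
Check: d/dx[a*x/2 - 2*atan(3*x)/3] = (9*a*x**2 + a - 4)/(18*x**2 + 2) = f(x).

An antiderivative is F(x) = a*x/2 - 2*atan(3*x)/3.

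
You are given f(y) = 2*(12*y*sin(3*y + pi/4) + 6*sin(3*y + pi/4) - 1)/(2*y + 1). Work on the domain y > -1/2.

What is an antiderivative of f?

An antiderivative is F(y) = -log(2*y + 1) - 4*cos(3*y + pi/4).

Since d/dy undoes antidifferentiation here, F'(y) = f(y) is required of F(y).
Check: d/dy[-log(2*y + 1) - 4*cos(3*y + pi/4)] = (24*y*sin(3*y + pi/4) + 12*sin(3*y + pi/4) - 2)/(2*y + 1), which equals f(y).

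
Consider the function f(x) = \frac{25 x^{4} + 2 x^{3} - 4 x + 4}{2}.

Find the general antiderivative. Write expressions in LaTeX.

F(x) = \frac{5 x^{5}}{2} + \frac{x^{4}}{4} - x^{2} + 2 x + C

Check any antiderivative F(x) by computing F'(x) and comparing it with f(x).
Check: d/dx[\frac{5 x^{5}}{2} + \frac{x^{4}}{4} - x^{2} + 2 x] = \frac{25 x^{4}}{2} + x^{3} - 2 x + 2, which equals f(x).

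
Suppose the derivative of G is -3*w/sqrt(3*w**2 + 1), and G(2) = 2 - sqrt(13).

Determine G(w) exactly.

G'(w) matches the chain-rule pattern g'(h)*h' with inner function h(w) = 3*w**2 + 1; substituting u = h(w) collapses the integral.
A general antiderivative is -sqrt(3*w**2 + 1) + C.
The condition gives C = 2 - sqrt(13) - (-sqrt(13)) = 2.
So G(w) = 2 - sqrt(3*w**2 + 1).
Check: d/dw[2 - sqrt(3*w**2 + 1)] = -3*w/sqrt(3*w**2 + 1) = G'(w).

G(w) = 2 - sqrt(3*w**2 + 1)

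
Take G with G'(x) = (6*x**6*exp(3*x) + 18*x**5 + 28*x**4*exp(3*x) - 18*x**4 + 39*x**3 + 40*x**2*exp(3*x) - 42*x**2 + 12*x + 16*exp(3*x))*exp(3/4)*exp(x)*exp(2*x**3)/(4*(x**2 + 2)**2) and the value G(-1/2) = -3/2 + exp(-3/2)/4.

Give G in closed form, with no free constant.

Recognize the product-rule pattern: G'(x) = u'v + uv' with u = 3*(x/2 - 1/2)/(4*(x**2/2 + 1)) + exp(3*x)/4, v = exp(2*x**3 + x + 3/4), so integration by parts undoes it.
A general antiderivative is 3*((x/2 - 1/2)/(x**2/2 + 1) + exp(3*x)/3)*exp(2*x**3 + x + 3/4)/4 + C.
The condition gives C = -3/2 + exp(-3/2)/4 - (-1/2 + exp(-3/2)/4) = -1.
So G(x) = 3*((x/2 - 1/2)/(x**2/2 + 1) + exp(3*x)/3)*exp(2*x**3 + x + 3/4)/4 - 1.
Check: d/dx[3*((x/2 - 1/2)/(x**2/2 + 1) + exp(3*x)/3)*exp(2*x**3 + x + 3/4)/4 - 1] = (6*x**6*exp(3/4)*exp(4*x)*exp(2*x**3) + 18*x**5*exp(3/4)*exp(x)*exp(2*x**3) + 28*x**4*exp(3/4)*exp(4*x)*exp(2*x**3) - 18*x**4*exp(3/4)*exp(x)*exp(2*x**3) + 39*x**3*exp(3/4)*exp(x)*exp(2*x**3) + 40*x**2*exp(3/4)*exp(4*x)*exp(2*x**3) - 42*x**2*exp(3/4)*exp(x)*exp(2*x**3) + 12*x*exp(3/4)*exp(x)*exp(2*x**3) + 16*exp(3/4)*exp(4*x)*exp(2*x**3))/(4*x**4 + 16*x**2 + 16), which equals G'(x).

G(x) = 3*((x/2 - 1/2)/(x**2/2 + 1) + exp(3*x)/3)*exp(2*x**3 + x + 3/4)/4 - 1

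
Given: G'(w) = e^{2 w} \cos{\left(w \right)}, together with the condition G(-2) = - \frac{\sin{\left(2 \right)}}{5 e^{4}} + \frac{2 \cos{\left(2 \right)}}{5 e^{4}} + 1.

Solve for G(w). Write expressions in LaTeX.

The proposed G(w) is checked by its d/dw: the result must match the given G'(w).
A general antiderivative is \frac{e^{2 w} \sin{\left(w \right)}}{5} + \frac{2 e^{2 w} \cos{\left(w \right)}}{5} + C.
The condition gives C = - \frac{\sin{\left(2 \right)}}{5 e^{4}} + \frac{2 \cos{\left(2 \right)}}{5 e^{4}} + 1 - (- \frac{\sin{\left(2 \right)}}{5 e^{4}} + \frac{2 \cos{\left(2 \right)}}{5 e^{4}}) = 1.
So G(w) = \frac{e^{2 w} \sin{\left(w \right)}}{5} + \frac{2 e^{2 w} \cos{\left(w \right)}}{5} + 1.
Check: d/dw[\frac{e^{2 w} \sin{\left(w \right)}}{5} + \frac{2 e^{2 w} \cos{\left(w \right)}}{5} + 1] = e^{2 w} \cos{\left(w \right)} = G'(w).

G(w) = \frac{e^{2 w} \sin{\left(w \right)}}{5} + \frac{2 e^{2 w} \cos{\left(w \right)}}{5} + 1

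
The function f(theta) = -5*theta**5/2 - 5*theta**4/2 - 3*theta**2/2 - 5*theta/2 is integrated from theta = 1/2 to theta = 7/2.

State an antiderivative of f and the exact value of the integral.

Antiderivative: F(theta) = -5*theta**6/12 - theta**5/2 - theta**3/2 - 5*theta**2/4; value = -34077/32

The integrand splits into summands that can be handled one at a time.
F(theta) = -5*theta**6/12 - theta**5/2 - theta**3/2 - 5*theta**2/4 is an antiderivative of f.
Check: d/dtheta[-5*theta**6/12 - theta**5/2 - theta**3/2 - 5*theta**2/4] = -5*theta**5/2 - 5*theta**4/2 - 3*theta**2/2 - 5*theta/2 = f(theta).
F(7/2) = -818153/768; F(1/2) = -305/768.
Integral = F(7/2) - F(1/2) = -34077/32.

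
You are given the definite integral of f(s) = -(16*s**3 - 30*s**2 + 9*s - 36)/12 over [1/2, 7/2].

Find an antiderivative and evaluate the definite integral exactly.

Whatever form F(s) takes, F'(s) = f(s) is non-negotiable.
F(s) = -s**4/3 + 5*s**3/6 - 3*s**2/8 + 3*s is an antiderivative of f.
Check: d/ds[-s**4/3 + 5*s**3/6 - 3*s**2/8 + 3*s] = -4*s**3/3 + 5*s**2/2 - 3*s/4 + 3, which equals f(s).
F(7/2) = -805/96; F(1/2) = 143/96.
Integral = F(7/2) - F(1/2) = -79/8.

Antiderivative: F(s) = -s**4/3 + 5*s**3/6 - 3*s**2/8 + 3*s; value = -79/8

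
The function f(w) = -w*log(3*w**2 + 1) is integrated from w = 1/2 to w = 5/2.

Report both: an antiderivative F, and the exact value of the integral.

Recover f(w) by differentiating a candidate F(w); any mismatch rules it out.
F(w) = -w**2*log(3*w**2 + 1)/2 + w**2/2 - log(3*w**2 + 1)/6 is an antiderivative of f.
Check: d/dw[-w**2*log(3*w**2 + 1)/2 + w**2/2 - log(3*w**2 + 1)/6] = -w*log(3*w**2 + 1) = f(w).
F(5/2) = 25/8 - 79*log(79/4)/24; F(1/2) = 1/8 - 7*log(7/4)/24.
Integral = F(5/2) - F(1/2) = -79*log(79/4)/24 + 7*log(7/4)/24 + 3.

Antiderivative: F(w) = -w**2*log(3*w**2 + 1)/2 + w**2/2 - log(3*w**2 + 1)/6; value = -79*log(79/4)/24 + 7*log(7/4)/24 + 3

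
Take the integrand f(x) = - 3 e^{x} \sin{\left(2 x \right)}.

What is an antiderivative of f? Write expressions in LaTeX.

An antiderivative is F(x) = - \frac{3 e^{x} \sin{\left(2 x \right)}}{5} + \frac{6 e^{x} \cos{\left(2 x \right)}}{5}.

Recover f(x) by differentiating a candidate F(x); any mismatch rules it out.
Check: d/dx[- \frac{3 e^{x} \sin{\left(2 x \right)}}{5} + \frac{6 e^{x} \cos{\left(2 x \right)}}{5}] = - 3 e^{x} \sin{\left(2 x \right)} = f(x).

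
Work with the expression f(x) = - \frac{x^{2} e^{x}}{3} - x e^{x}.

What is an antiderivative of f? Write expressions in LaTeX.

Recognize the product-rule pattern: f = u'v + uv' with u = - \frac{x^{2}}{3} - \frac{x}{3} + \frac{1}{3}, v = e^{x}, so integration by parts undoes it.
Check: d/dx[- \frac{x^{2} e^{x}}{3} - \frac{x e^{x}}{3} + \frac{e^{x}}{3}] = - \frac{x^{2} e^{x}}{3} - x e^{x} = f(x).

An antiderivative is F(x) = - \frac{x^{2} e^{x}}{3} - \frac{x e^{x}}{3} + \frac{e^{x}}{3}.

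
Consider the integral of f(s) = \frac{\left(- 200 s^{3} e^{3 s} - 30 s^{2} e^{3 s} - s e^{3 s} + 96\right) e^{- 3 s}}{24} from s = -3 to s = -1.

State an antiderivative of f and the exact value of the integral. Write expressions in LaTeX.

Antiderivative: F(s) = - \frac{25 s^{4}}{12} - \frac{5 s^{3}}{12} - \frac{s^{2}}{48} - \frac{4 e^{- 3 s}}{3}; value = - \frac{4 e^{3}}{3} + 156 + \frac{4 e^{9}}{3}

A first test for any F(s): its s-derivative must equal f(s) identically.
F(s) = - \frac{25 s^{4}}{12} - \frac{5 s^{3}}{12} - \frac{s^{2}}{48} - \frac{4 e^{- 3 s}}{3} is an antiderivative of f.
Check: d/ds[- \frac{25 s^{4}}{12} - \frac{5 s^{3}}{12} - \frac{s^{2}}{48} - \frac{4 e^{- 3 s}}{3}] = \frac{\left(- 200 s^{3} e^{3 s} - 30 s^{2} e^{3 s} - s e^{3 s} + 96\right) e^{- 3 s}}{24} = f(s).
F(-1) = - \frac{4 e^{3}}{3} - \frac{27}{16}; F(-3) = - \frac{4 e^{9}}{3} - \frac{2523}{16}.
Integral = F(-1) - F(-3) = - \frac{4 e^{3}}{3} + 156 + \frac{4 e^{9}}{3}.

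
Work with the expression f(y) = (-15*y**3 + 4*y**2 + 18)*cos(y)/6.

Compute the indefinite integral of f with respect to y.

Since d/dy undoes antidifferentiation here, F'(y) = f(y) is required of F(y).
Check: d/dy[(-15*y**3*sin(y) + 4*y**2*sin(y) - 45*y**2*cos(y) + 90*y*sin(y) + 8*y*cos(y) + 10*sin(y) + 90*cos(y))/6] = -5*y**3*cos(y)/2 + 2*y**2*cos(y)/3 + 3*cos(y), which equals f(y).

F(y) = (-15*y**3*sin(y) + 4*y**2*sin(y) - 45*y**2*cos(y) + 90*y*sin(y) + 8*y*cos(y) + 10*sin(y) + 90*cos(y))/6 + C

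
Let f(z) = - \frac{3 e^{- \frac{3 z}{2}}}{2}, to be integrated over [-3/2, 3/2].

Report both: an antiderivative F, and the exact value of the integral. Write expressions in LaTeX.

Check any antiderivative F(z) by computing F'(z) and comparing it with f(z).
F(z) = e^{- \frac{3 z}{2}} is an antiderivative of f.
Check: d/dz[e^{- \frac{3 z}{2}}] = - \frac{3 e^{- \frac{3 z}{2}}}{2} = f(z).
F(3/2) = e^{- \frac{9}{4}}; F(-3/2) = e^{\frac{9}{4}}.
Integral = F(3/2) - F(-3/2) = - e^{\frac{9}{4}} + e^{- \frac{9}{4}}.

Antiderivative: F(z) = e^{- \frac{3 z}{2}}; value = - e^{\frac{9}{4}} + e^{- \frac{9}{4}}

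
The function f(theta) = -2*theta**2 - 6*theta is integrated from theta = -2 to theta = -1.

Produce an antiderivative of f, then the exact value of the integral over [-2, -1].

Antiderivative: F(theta) = -2*theta**3/3 - 3*theta**2; value = 13/3

The integrand splits into summands that can be handled one at a time.
F(theta) = -2*theta**3/3 - 3*theta**2 is an antiderivative of f.
Check: d/dtheta[-2*theta**3/3 - 3*theta**2] = -2*theta**2 - 6*theta = f(theta).
F(-1) = -7/3; F(-2) = -20/3.
Integral = F(-1) - F(-2) = 13/3.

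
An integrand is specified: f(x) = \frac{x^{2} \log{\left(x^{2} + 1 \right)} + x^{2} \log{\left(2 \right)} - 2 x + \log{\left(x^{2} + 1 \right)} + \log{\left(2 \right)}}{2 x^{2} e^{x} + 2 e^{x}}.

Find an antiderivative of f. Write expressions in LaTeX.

f has the shape u'v + uv' for u = - \frac{e^{- x}}{2} and v = \log{\left(2 x^{2} + 2 \right)} — it is the derivative of the product u*v.
Check: d/dx[- \frac{e^{- x} \log{\left(2 x^{2} + 2 \right)}}{2}] = \frac{x^{2} \log{\left(x^{2} + 1 \right)} + x^{2} \log{\left(2 \right)} - 2 x + \log{\left(x^{2} + 1 \right)} + \log{\left(2 \right)}}{2 x^{2} e^{x} + 2 e^{x}} = f(x).

An antiderivative is F(x) = - \frac{e^{- x} \log{\left(2 x^{2} + 2 \right)}}{2}.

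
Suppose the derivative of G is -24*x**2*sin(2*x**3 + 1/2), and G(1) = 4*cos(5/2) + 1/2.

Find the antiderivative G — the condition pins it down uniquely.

G'(x) matches the chain-rule pattern g'(h)*h' with inner function h(x) = 2*x**3 + 1/2; substituting u = h(x) collapses the integral.
A general antiderivative is 4*cos(2*x**3 + 1/2) + C.
The condition gives C = 4*cos(5/2) + 1/2 - (4*cos(5/2)) = 1/2.
So G(x) = 4*cos(2*x**3 + 1/2) + 1/2.
Check: d/dx[4*cos(2*x**3 + 1/2) + 1/2] = -24*x**2*sin(2*x**3 + 1/2) = G'(x).

G(x) = 4*cos(2*x**3 + 1/2) + 1/2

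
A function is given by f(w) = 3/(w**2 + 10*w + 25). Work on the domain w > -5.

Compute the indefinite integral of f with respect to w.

F(w) = -3/(w + 5) + C

Any candidate F(w) must reproduce f(w) exactly when differentiated.
Check: d/dw[-3/(w + 5)] = 3/(w**2 + 10*w + 25) = f(w).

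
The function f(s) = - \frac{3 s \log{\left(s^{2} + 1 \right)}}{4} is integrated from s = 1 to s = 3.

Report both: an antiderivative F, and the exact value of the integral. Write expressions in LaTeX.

Antiderivative: F(s) = - \frac{3 s^{2} \log{\left(s^{2} + 1 \right)}}{8} + \frac{3 s^{2}}{8} - \frac{3 \log{\left(s^{2} + 1 \right)}}{8}; value = - \frac{15 \log{\left(10 \right)}}{4} + \frac{3 \log{\left(2 \right)}}{4} + 3

Check any antiderivative F(s) by computing F'(s) and comparing it with f(s).
F(s) = - \frac{3 s^{2} \log{\left(s^{2} + 1 \right)}}{8} + \frac{3 s^{2}}{8} - \frac{3 \log{\left(s^{2} + 1 \right)}}{8} is an antiderivative of f.
Check: d/ds[- \frac{3 s^{2} \log{\left(s^{2} + 1 \right)}}{8} + \frac{3 s^{2}}{8} - \frac{3 \log{\left(s^{2} + 1 \right)}}{8}] = - \frac{3 s \log{\left(s^{2} + 1 \right)}}{4} = f(s).
F(3) = \frac{27}{8} - \frac{15 \log{\left(10 \right)}}{4}; F(1) = \frac{3}{8} - \frac{3 \log{\left(2 \right)}}{4}.
Integral = F(3) - F(1) = - \frac{15 \log{\left(10 \right)}}{4} + \frac{3 \log{\left(2 \right)}}{4} + 3.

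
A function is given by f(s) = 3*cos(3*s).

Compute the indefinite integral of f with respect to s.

F(s) = sin(3*s) + C

An antiderivative F(s) passes only if d/ds[F] lands on f(s) exactly.
Check: d/ds[sin(3*s)] = 3*cos(3*s) = f(s).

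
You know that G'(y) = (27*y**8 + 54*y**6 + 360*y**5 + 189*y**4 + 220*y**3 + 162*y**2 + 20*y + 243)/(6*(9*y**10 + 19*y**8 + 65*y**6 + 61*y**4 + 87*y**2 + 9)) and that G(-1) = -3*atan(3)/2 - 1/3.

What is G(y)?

G(y) = 3*atan(3*y)/2 - 5/(3*y**4 + 3*y**2 + 9)

Any candidate G(y) must reproduce the stated G'(y) exactly.
A general antiderivative is 3*atan(3*y)/2 - 5/(3*(y**4 + y**2 + 3)) + C.
The condition gives C = -3*atan(3)/2 - 1/3 - (-3*atan(3)/2 - 1/3) = 0.
So G(y) = 3*atan(3*y)/2 - 5/(3*y**4 + 3*y**2 + 9).
Check: d/dy[3*atan(3*y)/2 - 5/(3*y**4 + 3*y**2 + 9)] = (27*y**8 + 54*y**6 + 360*y**5 + 189*y**4 + 220*y**3 + 162*y**2 + 20*y + 243)/(54*y**10 + 114*y**8 + 390*y**6 + 366*y**4 + 522*y**2 + 54), which equals G'(y).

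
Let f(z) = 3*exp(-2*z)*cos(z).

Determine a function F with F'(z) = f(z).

An antiderivative is F(z) = 3*(sin(z) - 2*cos(z))*exp(-2*z)/5.

Recover f(z) by differentiating a candidate F(z); any mismatch rules it out.
Check: d/dz[3*(sin(z) - 2*cos(z))*exp(-2*z)/5] = 3*exp(-2*z)*cos(z) = f(z).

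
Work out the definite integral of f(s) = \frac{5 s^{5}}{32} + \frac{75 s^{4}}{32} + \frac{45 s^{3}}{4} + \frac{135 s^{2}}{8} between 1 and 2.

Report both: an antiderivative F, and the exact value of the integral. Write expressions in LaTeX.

The substitution u = \frac{s^{2}}{4} + \frac{3 s}{2} works: f is exactly (dF/du)*(du/ds) for that inner function.
F(s) = \frac{5 \left(\frac{s^{2}}{4} + \frac{3 s}{2}\right)^{3}}{3} is an antiderivative of f.
Check: d/ds[\frac{5 \left(\frac{s^{2}}{4} + \frac{3 s}{2}\right)^{3}}{3}] = \frac{5 s^{5}}{32} + \frac{75 s^{4}}{32} + \frac{45 s^{3}}{4} + \frac{135 s^{2}}{8} = f(s).
F(2) = \frac{320}{3}; F(1) = \frac{1715}{192}.
Integral = F(2) - F(1) = \frac{6255}{64}.

Antiderivative: F(s) = \frac{5 \left(\frac{s^{2}}{4} + \frac{3 s}{2}\right)^{3}}{3}; value = \frac{6255}{64}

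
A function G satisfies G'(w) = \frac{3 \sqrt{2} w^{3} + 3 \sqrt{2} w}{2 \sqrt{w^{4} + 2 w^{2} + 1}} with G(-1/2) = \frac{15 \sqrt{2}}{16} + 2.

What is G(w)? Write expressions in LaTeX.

G(w) = \frac{3 \sqrt{\frac{w^{4}}{2} + w^{2} + \frac{1}{2}}}{2} + 2

G'(w) matches the chain-rule pattern g'(h)*h' with inner function h(w) = \frac{w^{4}}{2} + w^{2} + \frac{1}{2}; substituting u = h(w) collapses the integral.
A general antiderivative is \frac{3 \sqrt{\frac{w^{4}}{2} + w^{2} + \frac{1}{2}}}{2} + C.
The condition gives C = \frac{15 \sqrt{2}}{16} + 2 - (\frac{15 \sqrt{2}}{16}) = 2.
So G(w) = \frac{3 \sqrt{\frac{w^{4}}{2} + w^{2} + \frac{1}{2}}}{2} + 2.
Check: d/dw[\frac{3 \sqrt{\frac{w^{4}}{2} + w^{2} + \frac{1}{2}}}{2} + 2] = \frac{3 \sqrt{2} w^{3} + 3 \sqrt{2} w}{2 \sqrt{w^{4} + 2 w^{2} + 1}} = G'(w).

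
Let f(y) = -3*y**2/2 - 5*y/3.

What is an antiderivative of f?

The integrand splits into summands that can be handled one at a time.
Check: d/dy[-y**3/2 - 5*y**2/6] = -3*y**2/2 - 5*y/3 = f(y).

An antiderivative is F(y) = -y**3/2 - 5*y**2/6.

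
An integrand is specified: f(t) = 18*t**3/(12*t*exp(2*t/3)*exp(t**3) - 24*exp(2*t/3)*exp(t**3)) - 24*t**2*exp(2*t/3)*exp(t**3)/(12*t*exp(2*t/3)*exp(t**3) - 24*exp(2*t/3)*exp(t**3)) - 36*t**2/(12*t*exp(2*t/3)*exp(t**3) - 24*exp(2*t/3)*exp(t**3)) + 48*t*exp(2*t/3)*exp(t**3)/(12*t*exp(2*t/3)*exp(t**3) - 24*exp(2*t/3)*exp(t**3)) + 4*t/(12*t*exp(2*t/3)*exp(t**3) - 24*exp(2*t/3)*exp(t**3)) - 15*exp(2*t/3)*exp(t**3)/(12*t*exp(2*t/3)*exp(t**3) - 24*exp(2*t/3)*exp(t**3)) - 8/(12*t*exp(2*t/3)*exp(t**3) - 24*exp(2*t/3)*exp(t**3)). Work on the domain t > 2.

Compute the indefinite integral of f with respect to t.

F(t) = (-4*t**2*exp(2*t/3)*exp(t**3) - 5*exp(2*t/3)*exp(t**3)*log(t/2 - 1) - 5*exp(2*t/3)*exp(t**3)*log(3) - 2)*exp(-2*t/3)*exp(-t**3)/4 + C

The integrand splits into summands that can be handled one at a time.
Check: d/dt[(-4*t**2*exp(2*t/3)*exp(t**3) - 5*exp(2*t/3)*exp(t**3)*log(t/2 - 1) - 5*exp(2*t/3)*exp(t**3)*log(3) - 2)*exp(-2*t/3)*exp(-t**3)/4] = (18*t**3 - 24*t**2*exp(2*t/3)*exp(t**3) - 36*t**2 + 48*t*exp(2*t/3)*exp(t**3) + 4*t - 15*exp(2*t/3)*exp(t**3) - 8)/(12*t*exp(2*t/3)*exp(t**3) - 24*exp(2*t/3)*exp(t**3)), which equals f(t).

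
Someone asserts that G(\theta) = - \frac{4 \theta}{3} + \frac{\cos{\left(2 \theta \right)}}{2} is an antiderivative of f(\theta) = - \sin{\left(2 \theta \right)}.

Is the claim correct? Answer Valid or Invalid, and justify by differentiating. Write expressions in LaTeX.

Invalid: d/d\theta[G] - f = - \frac{4}{3}, which is not 0.

d/d\theta[G] = - \sin{\left(2 \theta \right)} - \frac{4}{3}
d/d\theta[G] - f(\theta) = - \frac{4}{3} != 0.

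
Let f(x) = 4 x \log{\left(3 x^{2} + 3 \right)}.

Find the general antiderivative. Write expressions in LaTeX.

F(x) = 2 \left(x^{2} \log{\left(3 x^{2} + 3 \right)} - x^{2} + \log{\left(x^{2} + 1 \right)}\right) + C

Check any antiderivative F(x) by computing F'(x) and comparing it with f(x).
Check: d/dx[2 \left(x^{2} \log{\left(3 x^{2} + 3 \right)} - x^{2} + \log{\left(x^{2} + 1 \right)}\right)] = 4 x \log{\left(x^{2} + 1 \right)} + 4 x \log{\left(3 \right)}, which equals f(x).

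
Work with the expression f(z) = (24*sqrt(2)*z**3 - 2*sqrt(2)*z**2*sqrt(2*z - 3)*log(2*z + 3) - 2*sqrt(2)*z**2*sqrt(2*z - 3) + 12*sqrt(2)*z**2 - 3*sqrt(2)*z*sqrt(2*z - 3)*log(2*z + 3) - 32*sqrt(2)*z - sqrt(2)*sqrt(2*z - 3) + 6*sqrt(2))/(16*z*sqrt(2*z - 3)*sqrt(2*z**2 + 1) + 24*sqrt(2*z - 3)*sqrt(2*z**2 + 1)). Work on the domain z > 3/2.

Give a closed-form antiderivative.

An antiderivative is F(z) = sqrt(2)*sqrt(2*z - 3)*sqrt(2*z**2 + 1)/4 - sqrt(2)*sqrt(2*z**2 + 1)*log(2*z + 3)/16.

Recognize the product-rule pattern: f = u'v + uv' with u = -sqrt(4*z**2 + 2)/4, v = -sqrt(2*z - 3) + log(2*z + 3)/4, so integration by parts undoes it.
Check: d/dz[sqrt(2)*sqrt(2*z - 3)*sqrt(2*z**2 + 1)/4 - sqrt(2)*sqrt(2*z**2 + 1)*log(2*z + 3)/16] = (24*sqrt(2)*z**3 - 2*sqrt(2)*z**2*sqrt(2*z - 3)*log(2*z + 3) - 2*sqrt(2)*z**2*sqrt(2*z - 3) + 12*sqrt(2)*z**2 - 3*sqrt(2)*z*sqrt(2*z - 3)*log(2*z + 3) - 32*sqrt(2)*z - sqrt(2)*sqrt(2*z - 3) + 6*sqrt(2))/(16*z*sqrt(2*z - 3)*sqrt(2*z**2 + 1) + 24*sqrt(2*z - 3)*sqrt(2*z**2 + 1)) = f(z).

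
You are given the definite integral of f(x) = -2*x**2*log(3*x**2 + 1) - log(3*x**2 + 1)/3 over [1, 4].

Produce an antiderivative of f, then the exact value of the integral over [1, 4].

Antiderivative: F(x) = -(18*x**3*log(3*x**2 + 1) - 12*x**3 + 9*x*log(3*x**2 + 1) - 6*x + 2*sqrt(3)*atan(sqrt(3)*x))/27; value = -44*log(49) - 2*sqrt(3)*atan(4*sqrt(3))/27 + 2*sqrt(3)*pi/81 + log(4) + 86/3

The integrand splits into summands that can be handled one at a time.
F(x) = -(18*x**3*log(3*x**2 + 1) - 12*x**3 + 9*x*log(3*x**2 + 1) - 6*x + 2*sqrt(3)*atan(sqrt(3)*x))/27 is an antiderivative of f.
Check: d/dx[-(18*x**3*log(3*x**2 + 1) - 12*x**3 + 9*x*log(3*x**2 + 1) - 6*x + 2*sqrt(3)*atan(sqrt(3)*x))/27] = -2*x**2*log(3*x**2 + 1) - log(3*x**2 + 1)/3 = f(x).
F(4) = -44*log(49) - 2*sqrt(3)*atan(4*sqrt(3))/27 + 88/3; F(1) = -log(4) - 2*sqrt(3)*pi/81 + 2/3.
Integral = F(4) - F(1) = -44*log(49) - 2*sqrt(3)*atan(4*sqrt(3))/27 + 2*sqrt(3)*pi/81 + log(4) + 86/3.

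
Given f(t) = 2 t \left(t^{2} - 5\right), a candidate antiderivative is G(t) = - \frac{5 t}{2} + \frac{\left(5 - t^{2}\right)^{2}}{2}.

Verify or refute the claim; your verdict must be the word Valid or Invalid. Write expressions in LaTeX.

Invalid: d/dt[G] - f = - \frac{5}{2}, which is not 0.

d/dt[G] = 2 t^{3} - 10 t - \frac{5}{2}
d/dt[G] - f(t) = - \frac{5}{2} != 0.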